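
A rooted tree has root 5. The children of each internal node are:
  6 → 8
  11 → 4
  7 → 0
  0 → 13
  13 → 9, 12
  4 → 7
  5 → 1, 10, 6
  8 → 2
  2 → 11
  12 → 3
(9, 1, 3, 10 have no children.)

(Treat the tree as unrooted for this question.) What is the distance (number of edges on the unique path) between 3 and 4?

The path is 3 - 12 - 13 - 0 - 7 - 4, which has 5 edges.

5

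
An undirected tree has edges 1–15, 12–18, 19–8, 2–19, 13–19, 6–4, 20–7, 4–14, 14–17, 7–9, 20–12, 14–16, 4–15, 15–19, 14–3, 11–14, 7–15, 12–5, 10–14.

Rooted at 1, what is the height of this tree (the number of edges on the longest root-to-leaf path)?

18 sits deepest: 1 – 15 – 7 – 20 – 12 – 18 — 5 edges from the root.

5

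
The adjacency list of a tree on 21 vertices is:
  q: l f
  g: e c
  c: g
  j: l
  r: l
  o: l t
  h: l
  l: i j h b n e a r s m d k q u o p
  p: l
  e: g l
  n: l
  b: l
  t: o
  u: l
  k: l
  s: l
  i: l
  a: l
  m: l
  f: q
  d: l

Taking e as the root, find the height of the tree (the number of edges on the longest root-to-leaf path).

3

The longest root-to-leaf path is e – l – q – f (3 edges).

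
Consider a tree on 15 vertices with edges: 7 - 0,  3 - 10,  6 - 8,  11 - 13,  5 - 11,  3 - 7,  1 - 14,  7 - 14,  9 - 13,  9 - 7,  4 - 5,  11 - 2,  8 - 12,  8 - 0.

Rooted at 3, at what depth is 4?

6

3 – 7 – 9 – 13 – 11 – 5 – 4 — 6 edges.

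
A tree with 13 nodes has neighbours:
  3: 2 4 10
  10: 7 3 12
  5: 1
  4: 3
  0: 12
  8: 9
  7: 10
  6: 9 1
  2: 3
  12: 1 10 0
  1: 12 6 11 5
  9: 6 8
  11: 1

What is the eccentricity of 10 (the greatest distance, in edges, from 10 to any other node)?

5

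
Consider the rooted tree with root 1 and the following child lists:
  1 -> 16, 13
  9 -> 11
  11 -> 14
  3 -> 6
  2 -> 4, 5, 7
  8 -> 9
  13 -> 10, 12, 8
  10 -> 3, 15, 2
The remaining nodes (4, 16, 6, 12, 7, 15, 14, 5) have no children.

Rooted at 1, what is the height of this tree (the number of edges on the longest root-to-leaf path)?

5

14 sits deepest: 1 → 13 → 8 → 9 → 11 → 14 — 5 edges from the root.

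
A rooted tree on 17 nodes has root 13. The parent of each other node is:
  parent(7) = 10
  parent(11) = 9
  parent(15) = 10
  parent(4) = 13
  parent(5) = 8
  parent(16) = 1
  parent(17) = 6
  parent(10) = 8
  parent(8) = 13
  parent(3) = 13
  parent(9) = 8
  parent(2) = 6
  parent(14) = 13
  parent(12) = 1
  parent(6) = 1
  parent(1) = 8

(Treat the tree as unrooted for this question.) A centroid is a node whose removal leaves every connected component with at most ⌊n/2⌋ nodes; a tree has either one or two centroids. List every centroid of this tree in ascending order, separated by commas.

Removing 8 splits the tree into components of sizes 6, 4, 3, 2, 1; the largest is 6 ≤ ⌊17/2⌋ = 8.
Every other node leaves some component of size > 8, so the centroid is unique.

8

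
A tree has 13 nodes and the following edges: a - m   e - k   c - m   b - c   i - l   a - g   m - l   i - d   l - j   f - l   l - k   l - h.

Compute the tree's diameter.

5

A longest path is g - a - m - l - k - e, with 5 edges.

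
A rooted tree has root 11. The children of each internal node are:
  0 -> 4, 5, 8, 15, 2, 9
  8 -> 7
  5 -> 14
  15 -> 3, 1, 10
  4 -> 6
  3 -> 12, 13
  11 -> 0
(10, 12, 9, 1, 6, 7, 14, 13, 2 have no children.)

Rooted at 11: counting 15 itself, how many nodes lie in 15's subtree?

6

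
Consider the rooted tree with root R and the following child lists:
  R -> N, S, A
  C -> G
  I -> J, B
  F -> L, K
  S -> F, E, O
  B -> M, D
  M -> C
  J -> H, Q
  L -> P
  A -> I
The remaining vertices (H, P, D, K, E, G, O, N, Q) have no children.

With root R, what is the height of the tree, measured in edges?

The longest root-to-leaf path is R-A-I-B-M-C-G (6 edges).

6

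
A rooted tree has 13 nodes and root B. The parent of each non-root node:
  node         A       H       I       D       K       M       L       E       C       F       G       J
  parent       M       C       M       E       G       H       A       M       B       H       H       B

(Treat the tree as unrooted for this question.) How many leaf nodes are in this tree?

6

The leaves are D, F, I, J, K, L.
That is 6 leaves.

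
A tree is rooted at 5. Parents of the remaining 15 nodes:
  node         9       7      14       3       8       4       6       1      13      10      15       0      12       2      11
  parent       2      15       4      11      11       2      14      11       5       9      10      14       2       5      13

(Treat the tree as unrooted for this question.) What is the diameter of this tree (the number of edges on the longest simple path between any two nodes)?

Starting from 3, a farthest node is 7 at distance 8.
One longest path: 3–11–13–5–2–9–10–15–7.
So the diameter is 8.

8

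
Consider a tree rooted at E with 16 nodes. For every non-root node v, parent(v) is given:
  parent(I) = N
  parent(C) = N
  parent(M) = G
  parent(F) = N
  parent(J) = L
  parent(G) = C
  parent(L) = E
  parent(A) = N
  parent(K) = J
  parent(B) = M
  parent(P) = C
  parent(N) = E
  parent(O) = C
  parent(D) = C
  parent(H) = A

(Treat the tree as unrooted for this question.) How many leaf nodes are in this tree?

Degree-1 nodes: B, D, F, H, I, K, O, P — 8 of them.

8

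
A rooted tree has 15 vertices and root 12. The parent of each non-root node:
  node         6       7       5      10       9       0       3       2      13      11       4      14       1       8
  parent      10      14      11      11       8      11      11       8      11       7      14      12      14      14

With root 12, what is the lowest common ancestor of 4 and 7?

14

4's ancestor chain is 4, 14, 12 and 7's is 7, 14, 12; they first meet at 14.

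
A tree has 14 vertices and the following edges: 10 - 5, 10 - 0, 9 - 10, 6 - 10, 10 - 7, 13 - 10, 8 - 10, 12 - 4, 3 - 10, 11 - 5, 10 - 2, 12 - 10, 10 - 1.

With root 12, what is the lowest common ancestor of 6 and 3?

10

6's ancestor chain is 6, 10, 12 and 3's is 3, 10, 12; they first meet at 10.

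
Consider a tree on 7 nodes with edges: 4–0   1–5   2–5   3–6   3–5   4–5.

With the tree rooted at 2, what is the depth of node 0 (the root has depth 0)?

3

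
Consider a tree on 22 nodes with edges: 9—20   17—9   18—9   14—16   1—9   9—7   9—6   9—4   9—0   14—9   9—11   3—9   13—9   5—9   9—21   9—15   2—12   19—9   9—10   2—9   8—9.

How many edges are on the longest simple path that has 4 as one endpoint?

A farthest node from 4 is 16 (12 also at distance 3).
The path 4 – 9 – 14 – 16 has 3 edges.

3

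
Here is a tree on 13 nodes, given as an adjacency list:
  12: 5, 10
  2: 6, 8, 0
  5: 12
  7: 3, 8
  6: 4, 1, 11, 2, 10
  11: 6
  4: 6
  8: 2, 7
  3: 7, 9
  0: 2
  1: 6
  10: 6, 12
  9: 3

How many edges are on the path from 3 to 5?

7

The path is 3–7–8–2–6–10–12–5, which has 7 edges.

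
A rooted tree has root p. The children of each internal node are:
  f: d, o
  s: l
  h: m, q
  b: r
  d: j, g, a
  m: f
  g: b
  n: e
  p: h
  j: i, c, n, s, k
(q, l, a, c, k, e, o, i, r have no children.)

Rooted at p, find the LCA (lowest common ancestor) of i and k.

j

Path i→root: i j d f m h p; path k→root: k j d f m h p.
First common node: j.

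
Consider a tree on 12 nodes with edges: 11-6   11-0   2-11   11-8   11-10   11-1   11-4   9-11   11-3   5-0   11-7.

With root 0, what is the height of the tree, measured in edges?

2

A deepest node is 4, reached by 0 – 11 – 4.
That path has 2 edges, so the height is 2.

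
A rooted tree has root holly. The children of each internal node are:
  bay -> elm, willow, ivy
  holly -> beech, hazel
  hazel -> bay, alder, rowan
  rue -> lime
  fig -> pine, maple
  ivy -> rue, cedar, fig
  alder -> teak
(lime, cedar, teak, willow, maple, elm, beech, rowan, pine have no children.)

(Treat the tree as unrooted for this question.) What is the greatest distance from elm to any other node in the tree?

4

The node farthest from elm is pine (beech, maple, teak, lime also at distance 4), via elm – bay – ivy – fig – pine — 4 edges.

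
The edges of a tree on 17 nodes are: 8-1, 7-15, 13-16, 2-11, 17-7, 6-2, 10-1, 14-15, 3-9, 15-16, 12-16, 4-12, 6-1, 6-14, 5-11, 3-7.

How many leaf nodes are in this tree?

7

The leaves are 4, 5, 8, 9, 10, 13, 17.
That is 7 leaves.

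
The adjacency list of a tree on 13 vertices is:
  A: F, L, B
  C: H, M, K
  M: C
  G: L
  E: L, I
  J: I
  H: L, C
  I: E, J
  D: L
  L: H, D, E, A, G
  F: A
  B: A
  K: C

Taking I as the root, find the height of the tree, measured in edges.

5

The longest root-to-leaf path is I-E-L-H-C-K (5 edges).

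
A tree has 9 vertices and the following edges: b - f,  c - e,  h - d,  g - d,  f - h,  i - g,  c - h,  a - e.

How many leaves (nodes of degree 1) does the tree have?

3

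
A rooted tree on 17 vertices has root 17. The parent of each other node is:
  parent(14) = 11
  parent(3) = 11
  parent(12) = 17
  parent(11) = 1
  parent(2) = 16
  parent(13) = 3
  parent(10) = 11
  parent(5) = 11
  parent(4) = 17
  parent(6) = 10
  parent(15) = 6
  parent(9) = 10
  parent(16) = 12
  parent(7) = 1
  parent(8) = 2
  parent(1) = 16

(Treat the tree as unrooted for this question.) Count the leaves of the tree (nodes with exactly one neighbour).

8

Degree-1 nodes: 4, 5, 7, 8, 9, 13, 14, 15 — 8 of them.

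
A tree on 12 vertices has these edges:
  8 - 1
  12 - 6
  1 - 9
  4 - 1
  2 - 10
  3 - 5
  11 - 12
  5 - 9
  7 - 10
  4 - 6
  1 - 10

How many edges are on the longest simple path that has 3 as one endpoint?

7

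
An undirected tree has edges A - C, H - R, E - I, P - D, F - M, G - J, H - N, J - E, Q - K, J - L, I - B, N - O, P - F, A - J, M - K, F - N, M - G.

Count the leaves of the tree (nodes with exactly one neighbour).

7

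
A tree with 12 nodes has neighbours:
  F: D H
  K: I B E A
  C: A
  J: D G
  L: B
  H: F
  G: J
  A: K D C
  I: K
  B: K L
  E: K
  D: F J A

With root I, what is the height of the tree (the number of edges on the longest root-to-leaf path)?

A deepest node is H, reached by I-K-A-D-F-H.
That path has 5 edges, so the height is 5.

5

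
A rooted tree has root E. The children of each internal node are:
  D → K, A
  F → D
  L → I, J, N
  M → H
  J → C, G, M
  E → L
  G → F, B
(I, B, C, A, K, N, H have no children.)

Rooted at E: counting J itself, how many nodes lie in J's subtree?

J's subtree: {J, G, M, C, F, B, H, D, A, K}, size 10.

10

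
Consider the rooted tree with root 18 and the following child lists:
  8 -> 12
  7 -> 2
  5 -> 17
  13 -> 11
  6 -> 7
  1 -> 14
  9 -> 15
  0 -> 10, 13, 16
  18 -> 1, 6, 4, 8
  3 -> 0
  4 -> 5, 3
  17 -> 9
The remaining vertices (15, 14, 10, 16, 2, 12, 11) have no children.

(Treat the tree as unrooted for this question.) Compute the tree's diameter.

8

BFS from 2 reaches 15 last, at distance 8; BFS from 15 confirms no node is farther.
Path: 2 - 7 - 6 - 18 - 4 - 5 - 17 - 9 - 15.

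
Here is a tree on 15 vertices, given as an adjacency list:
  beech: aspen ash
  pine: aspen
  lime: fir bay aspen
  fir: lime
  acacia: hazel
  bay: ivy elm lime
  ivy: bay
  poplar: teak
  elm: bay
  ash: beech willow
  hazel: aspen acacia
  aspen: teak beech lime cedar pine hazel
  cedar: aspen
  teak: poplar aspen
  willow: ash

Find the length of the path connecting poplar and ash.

4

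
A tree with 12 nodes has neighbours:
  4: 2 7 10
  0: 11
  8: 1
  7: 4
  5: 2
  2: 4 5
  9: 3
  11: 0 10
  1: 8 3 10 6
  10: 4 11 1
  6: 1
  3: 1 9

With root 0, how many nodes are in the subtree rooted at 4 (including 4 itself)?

4

The subtree rooted at 4 contains: 4, 2, 7, 5 — 4 nodes.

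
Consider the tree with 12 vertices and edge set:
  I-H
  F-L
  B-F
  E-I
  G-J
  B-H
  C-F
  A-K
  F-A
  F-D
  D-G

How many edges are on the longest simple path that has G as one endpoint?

6

The node farthest from G is E, via G – D – F – B – H – I – E — 6 edges.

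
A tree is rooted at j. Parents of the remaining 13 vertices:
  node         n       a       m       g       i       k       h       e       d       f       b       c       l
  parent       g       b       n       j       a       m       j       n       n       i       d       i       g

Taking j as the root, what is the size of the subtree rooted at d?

6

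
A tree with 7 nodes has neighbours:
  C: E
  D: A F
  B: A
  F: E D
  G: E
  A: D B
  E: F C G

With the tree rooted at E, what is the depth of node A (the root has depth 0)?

3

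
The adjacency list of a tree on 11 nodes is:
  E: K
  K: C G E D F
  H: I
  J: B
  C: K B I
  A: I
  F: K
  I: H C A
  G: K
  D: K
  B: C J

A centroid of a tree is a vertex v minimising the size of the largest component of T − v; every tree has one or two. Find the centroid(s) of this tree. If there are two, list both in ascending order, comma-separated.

Removing C splits the tree into components of sizes 5, 3, 2; the largest is 5 ≤ ⌊11/2⌋ = 5.
Every other node leaves some component of size > 5, so the centroid is unique.

C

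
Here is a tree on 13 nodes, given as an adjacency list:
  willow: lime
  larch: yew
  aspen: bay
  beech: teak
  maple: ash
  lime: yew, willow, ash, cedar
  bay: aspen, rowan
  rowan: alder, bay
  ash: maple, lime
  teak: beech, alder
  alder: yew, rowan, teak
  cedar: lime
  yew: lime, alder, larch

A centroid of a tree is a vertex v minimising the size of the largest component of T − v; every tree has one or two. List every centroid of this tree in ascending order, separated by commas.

If yew is removed the pieces have sizes 6, 5, 1, all ≤ ⌊13/2⌋ = 6.
No neighbour of yew does as well, so yew is the unique centroid.

yew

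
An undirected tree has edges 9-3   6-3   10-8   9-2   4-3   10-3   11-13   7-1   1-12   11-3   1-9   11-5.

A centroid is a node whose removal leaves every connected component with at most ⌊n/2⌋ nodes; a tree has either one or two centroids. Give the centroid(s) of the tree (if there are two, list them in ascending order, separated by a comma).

Delete 3: the remaining components have sizes 5, 3, 2, 1, 1. Max 5 ≤ 6, so 3 is a centroid.
No neighbour of 3 does as well, so 3 is the unique centroid.

3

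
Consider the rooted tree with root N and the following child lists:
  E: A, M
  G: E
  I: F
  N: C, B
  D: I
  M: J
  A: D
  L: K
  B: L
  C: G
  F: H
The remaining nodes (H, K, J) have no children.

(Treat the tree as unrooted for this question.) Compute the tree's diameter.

A longest path is K-L-B-N-C-G-E-A-D-I-F-H, with 11 edges.

11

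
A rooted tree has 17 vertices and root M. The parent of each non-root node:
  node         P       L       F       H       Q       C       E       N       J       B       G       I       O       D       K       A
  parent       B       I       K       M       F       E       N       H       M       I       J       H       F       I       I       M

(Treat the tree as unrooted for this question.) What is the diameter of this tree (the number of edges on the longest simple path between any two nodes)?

7

BFS from C reaches Q last, at distance 7; BFS from Q confirms no node is farther.
Path: C – E – N – H – I – K – F – Q.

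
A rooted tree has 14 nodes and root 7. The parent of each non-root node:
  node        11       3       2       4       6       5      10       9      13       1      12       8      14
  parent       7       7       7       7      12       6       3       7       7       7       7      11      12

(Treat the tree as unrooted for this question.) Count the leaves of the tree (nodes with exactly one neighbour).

9

Exactly 9 nodes have a single neighbour: 1, 2, 4, 5, 8, 9, 10, 13, 14.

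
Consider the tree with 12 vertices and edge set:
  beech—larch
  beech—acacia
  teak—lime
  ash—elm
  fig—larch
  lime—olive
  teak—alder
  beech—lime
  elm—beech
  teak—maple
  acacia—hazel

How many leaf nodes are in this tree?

The leaves are alder, ash, fig, hazel, maple, olive.
That is 6 leaves.

6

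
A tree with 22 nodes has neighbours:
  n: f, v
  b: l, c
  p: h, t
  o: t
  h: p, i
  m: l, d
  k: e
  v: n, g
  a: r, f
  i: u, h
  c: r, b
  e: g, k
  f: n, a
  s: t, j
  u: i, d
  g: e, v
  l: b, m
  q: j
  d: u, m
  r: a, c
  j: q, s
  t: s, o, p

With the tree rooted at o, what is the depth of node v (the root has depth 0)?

Path from o to v: o–t–p–h–i–u–d–m–l–b–c–r–a–f–n–v, which has 15 edges.

15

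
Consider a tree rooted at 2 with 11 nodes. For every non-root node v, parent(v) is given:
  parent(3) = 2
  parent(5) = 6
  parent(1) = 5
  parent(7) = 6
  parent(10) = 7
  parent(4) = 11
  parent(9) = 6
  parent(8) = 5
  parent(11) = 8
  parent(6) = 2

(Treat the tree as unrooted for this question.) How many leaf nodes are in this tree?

Exactly 5 nodes have a single neighbour: 1, 3, 4, 9, 10.

5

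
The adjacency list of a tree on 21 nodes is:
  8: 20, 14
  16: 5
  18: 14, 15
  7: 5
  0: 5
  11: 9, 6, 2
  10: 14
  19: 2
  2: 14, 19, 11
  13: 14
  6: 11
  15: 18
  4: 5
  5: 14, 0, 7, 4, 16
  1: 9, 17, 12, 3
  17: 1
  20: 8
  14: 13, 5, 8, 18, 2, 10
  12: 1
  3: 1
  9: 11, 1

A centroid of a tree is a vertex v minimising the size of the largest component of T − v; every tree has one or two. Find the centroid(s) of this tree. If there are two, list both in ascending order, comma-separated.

14

Delete 14: the remaining components have sizes 9, 5, 2, 2, 1, 1. Max 9 ≤ 10, so 14 is a centroid.
Every other node leaves some component of size > 10, so the centroid is unique.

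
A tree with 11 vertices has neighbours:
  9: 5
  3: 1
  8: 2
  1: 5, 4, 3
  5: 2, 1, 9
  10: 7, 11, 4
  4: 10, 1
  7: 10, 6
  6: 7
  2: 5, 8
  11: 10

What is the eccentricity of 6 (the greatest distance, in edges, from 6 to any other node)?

7

The node farthest from 6 is 8, via 6 – 7 – 10 – 4 – 1 – 5 – 2 – 8 — 7 edges.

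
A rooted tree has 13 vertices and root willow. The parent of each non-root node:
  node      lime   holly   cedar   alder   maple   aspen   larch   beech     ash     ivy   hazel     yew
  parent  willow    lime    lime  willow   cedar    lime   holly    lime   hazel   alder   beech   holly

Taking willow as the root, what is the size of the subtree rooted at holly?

3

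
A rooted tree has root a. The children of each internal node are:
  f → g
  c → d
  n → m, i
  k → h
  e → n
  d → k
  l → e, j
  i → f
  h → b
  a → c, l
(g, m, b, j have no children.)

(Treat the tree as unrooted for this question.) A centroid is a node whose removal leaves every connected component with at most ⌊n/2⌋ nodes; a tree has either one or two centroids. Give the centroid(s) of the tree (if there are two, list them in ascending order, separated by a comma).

If l is removed the pieces have sizes 6, 6, 1, all ≤ ⌊14/2⌋ = 7.
No neighbour of l does as well, so l is the unique centroid.

l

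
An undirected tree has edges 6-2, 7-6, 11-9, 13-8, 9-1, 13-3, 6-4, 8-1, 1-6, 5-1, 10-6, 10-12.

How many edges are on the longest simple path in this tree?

6

A longest path is 12-10-6-1-8-13-3, with 6 edges.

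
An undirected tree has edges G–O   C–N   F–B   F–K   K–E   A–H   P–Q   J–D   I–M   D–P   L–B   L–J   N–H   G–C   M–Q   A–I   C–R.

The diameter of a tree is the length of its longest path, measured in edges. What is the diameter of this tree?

16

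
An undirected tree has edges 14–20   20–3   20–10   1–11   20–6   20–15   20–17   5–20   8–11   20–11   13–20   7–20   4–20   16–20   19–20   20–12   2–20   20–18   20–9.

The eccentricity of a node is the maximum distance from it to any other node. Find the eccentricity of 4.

3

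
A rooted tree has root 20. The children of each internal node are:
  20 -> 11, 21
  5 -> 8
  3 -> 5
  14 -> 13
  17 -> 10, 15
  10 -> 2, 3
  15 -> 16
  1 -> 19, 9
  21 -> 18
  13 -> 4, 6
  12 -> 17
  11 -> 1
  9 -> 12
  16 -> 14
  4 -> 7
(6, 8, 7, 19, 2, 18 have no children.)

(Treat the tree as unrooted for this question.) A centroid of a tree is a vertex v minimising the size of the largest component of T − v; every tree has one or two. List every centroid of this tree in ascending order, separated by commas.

If 17 is removed the pieces have sizes 8, 7, 5, all ≤ ⌊21/2⌋ = 10.
Every other node leaves some component of size > 10, so the centroid is unique.

17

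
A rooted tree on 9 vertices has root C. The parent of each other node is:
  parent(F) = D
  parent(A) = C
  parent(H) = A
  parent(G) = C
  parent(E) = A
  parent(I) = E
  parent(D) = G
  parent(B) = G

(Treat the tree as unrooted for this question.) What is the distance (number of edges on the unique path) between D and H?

The path is D–G–C–A–H, which has 4 edges.

4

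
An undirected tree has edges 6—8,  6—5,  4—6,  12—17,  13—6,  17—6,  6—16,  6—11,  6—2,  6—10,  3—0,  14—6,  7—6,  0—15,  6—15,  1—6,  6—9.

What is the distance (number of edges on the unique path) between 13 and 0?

3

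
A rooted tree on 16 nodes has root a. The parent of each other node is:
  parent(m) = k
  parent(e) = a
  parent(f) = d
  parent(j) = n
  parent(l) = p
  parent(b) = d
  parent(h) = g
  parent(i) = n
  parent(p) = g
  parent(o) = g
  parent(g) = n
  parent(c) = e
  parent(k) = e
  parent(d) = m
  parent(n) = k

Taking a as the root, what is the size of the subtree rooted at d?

3

Descendants of d (including itself): d, f, b. That's 3.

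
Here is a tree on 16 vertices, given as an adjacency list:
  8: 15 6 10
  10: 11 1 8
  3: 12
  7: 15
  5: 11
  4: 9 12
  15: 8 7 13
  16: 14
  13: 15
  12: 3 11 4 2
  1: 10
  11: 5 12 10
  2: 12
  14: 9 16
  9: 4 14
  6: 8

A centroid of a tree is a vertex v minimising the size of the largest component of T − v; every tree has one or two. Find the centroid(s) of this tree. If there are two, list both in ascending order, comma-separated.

Removing 11 splits the tree into components of sizes 7, 7, 1; the largest is 7 ≤ ⌊16/2⌋ = 8.
No neighbour of 11 does as well, so 11 is the unique centroid.

11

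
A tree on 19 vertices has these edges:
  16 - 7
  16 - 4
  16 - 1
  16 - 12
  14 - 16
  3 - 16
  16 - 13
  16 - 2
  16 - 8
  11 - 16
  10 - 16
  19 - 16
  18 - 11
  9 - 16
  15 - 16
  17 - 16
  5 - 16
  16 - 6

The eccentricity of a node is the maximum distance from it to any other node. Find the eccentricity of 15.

Distances from 15 peak at 3, attained at 18.
15 – 16 – 11 – 18

3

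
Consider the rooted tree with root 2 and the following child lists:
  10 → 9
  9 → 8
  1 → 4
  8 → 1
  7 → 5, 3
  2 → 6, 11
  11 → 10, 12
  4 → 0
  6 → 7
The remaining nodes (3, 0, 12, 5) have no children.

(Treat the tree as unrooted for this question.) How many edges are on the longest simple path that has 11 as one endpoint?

6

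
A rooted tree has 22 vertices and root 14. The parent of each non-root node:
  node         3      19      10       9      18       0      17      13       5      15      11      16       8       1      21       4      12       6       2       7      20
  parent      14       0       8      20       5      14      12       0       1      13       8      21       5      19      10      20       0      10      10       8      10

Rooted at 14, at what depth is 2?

7

Climbing from 2 to the root: 2–10–8–5–1–19–0–14. That's 7 steps.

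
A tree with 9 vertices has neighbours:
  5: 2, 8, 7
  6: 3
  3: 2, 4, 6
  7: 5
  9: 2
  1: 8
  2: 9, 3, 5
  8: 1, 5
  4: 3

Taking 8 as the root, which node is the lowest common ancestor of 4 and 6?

3

4's ancestor chain is 4, 3, 2, 5, 8 and 6's is 6, 3, 2, 5, 8; they first meet at 3.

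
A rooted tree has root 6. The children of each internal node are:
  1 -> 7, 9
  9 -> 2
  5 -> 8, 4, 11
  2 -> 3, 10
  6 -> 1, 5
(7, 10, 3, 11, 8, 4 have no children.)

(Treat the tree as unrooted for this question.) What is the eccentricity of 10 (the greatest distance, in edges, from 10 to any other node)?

The node farthest from 10 is 4 (11, 8 also at distance 6), via 10-2-9-1-6-5-4 — 6 edges.

6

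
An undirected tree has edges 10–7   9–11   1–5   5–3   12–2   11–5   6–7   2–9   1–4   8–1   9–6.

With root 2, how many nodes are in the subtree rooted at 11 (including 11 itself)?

The subtree rooted at 11 contains: 11, 5, 1, 3, 8, 4 — 6 nodes.

6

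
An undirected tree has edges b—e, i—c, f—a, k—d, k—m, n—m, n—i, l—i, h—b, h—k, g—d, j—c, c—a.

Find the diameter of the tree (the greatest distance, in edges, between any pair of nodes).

9

BFS from e reaches f last, at distance 9; BFS from f confirms no node is farther.
Path: e – b – h – k – m – n – i – c – a – f.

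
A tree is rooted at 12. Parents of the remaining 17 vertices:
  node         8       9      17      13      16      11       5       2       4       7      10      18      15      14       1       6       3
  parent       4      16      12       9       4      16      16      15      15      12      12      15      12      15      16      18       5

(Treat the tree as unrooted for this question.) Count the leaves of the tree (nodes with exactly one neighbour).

11

Degree-1 nodes: 1, 2, 3, 6, 7, 8, 10, 11, 13, 14, 17 — 11 of them.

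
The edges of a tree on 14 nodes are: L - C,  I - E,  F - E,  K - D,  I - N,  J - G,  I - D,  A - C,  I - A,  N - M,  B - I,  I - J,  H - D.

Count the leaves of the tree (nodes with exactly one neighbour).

7

Degree-1 nodes: B, F, G, H, K, L, M — 7 of them.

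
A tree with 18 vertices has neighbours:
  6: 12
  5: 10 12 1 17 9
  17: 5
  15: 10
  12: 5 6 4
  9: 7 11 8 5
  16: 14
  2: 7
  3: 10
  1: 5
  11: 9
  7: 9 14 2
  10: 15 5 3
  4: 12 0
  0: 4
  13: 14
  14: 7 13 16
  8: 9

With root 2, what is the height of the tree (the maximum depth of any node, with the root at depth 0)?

6

The longest root-to-leaf path is 2–7–9–5–12–4–0 (6 edges).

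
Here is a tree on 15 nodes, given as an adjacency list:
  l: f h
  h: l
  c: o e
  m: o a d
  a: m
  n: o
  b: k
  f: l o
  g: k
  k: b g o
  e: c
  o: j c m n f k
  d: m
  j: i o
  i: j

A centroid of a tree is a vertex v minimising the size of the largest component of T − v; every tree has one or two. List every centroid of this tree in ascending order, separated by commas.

o

If o is removed the pieces have sizes 3, 3, 3, 2, 2, 1, all ≤ ⌊15/2⌋ = 7.
No neighbour of o does as well, so o is the unique centroid.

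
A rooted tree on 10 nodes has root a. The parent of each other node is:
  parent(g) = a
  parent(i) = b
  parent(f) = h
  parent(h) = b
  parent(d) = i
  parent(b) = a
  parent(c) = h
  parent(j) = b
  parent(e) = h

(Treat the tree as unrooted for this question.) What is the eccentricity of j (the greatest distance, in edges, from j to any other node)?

A farthest node from j is f (c, d, g, e also at distance 3).
The path j-b-h-f has 3 edges.

3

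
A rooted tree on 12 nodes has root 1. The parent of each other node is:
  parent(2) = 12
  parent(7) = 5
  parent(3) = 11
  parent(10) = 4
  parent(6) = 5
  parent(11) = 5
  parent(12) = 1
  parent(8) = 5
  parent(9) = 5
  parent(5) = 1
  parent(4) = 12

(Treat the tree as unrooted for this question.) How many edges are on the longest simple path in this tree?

6

A longest path is 10–4–12–1–5–11–3, with 6 edges.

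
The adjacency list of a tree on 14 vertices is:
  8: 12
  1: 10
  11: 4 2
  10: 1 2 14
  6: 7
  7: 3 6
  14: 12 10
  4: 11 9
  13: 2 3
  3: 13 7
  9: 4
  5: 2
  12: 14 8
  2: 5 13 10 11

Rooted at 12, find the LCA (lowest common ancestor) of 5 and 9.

Ancestors of 5 (toward the root): 5, 2, 10, 14, 12.
Ancestors of 9: 9, 4, 11, 2, 10, 14, 12.
The deepest node appearing in both lists is 2.

2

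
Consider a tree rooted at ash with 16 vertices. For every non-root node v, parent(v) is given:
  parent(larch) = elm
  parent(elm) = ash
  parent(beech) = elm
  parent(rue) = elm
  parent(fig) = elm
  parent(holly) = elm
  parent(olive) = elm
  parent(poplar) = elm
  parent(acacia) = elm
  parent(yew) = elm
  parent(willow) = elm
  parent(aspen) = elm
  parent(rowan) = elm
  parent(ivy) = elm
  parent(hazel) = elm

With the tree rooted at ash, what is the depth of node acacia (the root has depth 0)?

Climbing from acacia to the root: acacia → elm → ash. That's 2 steps.

2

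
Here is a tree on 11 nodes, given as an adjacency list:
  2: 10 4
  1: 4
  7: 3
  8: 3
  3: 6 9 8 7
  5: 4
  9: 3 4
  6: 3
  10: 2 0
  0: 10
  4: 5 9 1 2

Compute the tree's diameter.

A longest path is 8 – 3 – 9 – 4 – 2 – 10 – 0, with 6 edges.

6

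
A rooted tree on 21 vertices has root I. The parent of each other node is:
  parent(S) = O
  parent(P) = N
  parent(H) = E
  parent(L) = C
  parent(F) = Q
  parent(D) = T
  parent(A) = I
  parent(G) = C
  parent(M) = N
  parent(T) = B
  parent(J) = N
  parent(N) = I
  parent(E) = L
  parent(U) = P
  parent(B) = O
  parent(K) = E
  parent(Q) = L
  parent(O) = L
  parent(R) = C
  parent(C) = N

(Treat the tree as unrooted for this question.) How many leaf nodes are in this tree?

The leaves are A, D, F, G, H, J, K, M, R, S, U.
That is 11 leaves.

11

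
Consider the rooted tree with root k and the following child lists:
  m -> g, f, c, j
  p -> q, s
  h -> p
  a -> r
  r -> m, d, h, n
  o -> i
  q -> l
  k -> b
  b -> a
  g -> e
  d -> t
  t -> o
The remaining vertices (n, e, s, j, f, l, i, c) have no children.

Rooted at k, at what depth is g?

k–b–a–r–m–g — 5 edges.

5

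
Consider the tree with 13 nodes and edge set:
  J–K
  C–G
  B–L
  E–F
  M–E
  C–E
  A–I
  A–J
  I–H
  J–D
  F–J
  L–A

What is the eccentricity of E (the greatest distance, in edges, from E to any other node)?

5

A farthest node from E is B (H also at distance 5).
The path E-F-J-A-L-B has 5 edges.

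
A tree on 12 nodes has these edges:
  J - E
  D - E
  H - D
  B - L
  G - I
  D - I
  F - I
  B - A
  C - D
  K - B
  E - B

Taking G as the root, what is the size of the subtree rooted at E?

6

Descendants of E (including itself): E, J, B, K, L, A. That's 6.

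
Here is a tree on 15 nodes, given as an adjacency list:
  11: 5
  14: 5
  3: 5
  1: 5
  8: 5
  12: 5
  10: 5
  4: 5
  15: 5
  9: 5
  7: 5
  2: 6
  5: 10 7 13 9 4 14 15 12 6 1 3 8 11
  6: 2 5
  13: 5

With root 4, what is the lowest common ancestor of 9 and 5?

5

9's ancestor chain is 9, 5, 4 and 5's is 5, 4; they first meet at 5.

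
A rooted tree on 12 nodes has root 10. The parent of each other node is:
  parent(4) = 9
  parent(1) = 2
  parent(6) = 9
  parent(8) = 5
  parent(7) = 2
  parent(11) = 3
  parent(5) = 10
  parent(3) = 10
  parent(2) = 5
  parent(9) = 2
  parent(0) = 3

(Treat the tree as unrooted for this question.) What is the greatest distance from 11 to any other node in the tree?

6

Distances from 11 peak at 6, attained at 6 (4 also at distance 6).
11 – 3 – 10 – 5 – 2 – 9 – 6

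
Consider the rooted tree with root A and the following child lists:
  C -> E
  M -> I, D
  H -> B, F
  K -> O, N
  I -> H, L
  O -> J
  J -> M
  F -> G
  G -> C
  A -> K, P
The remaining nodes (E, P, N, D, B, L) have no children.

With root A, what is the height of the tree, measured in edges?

The longest root-to-leaf path is A-K-O-J-M-I-H-F-G-C-E (10 edges).

10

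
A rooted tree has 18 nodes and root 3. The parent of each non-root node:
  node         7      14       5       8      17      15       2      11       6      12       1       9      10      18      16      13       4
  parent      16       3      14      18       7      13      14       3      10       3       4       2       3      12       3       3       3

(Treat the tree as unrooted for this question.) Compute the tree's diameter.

6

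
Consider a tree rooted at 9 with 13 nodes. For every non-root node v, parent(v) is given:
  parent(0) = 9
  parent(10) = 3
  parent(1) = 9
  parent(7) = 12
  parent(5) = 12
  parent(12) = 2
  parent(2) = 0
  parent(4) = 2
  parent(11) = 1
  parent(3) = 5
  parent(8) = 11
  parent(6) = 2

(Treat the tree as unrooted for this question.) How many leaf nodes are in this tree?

Degree-1 nodes: 4, 6, 7, 8, 10 — 5 of them.

5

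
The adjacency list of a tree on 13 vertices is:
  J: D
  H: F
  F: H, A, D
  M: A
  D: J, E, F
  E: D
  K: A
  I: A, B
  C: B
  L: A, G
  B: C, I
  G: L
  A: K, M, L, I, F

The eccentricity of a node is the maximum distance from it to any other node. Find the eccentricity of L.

A farthest node from L is C (E, J also at distance 4).
The path L – A – I – B – C has 4 edges.

4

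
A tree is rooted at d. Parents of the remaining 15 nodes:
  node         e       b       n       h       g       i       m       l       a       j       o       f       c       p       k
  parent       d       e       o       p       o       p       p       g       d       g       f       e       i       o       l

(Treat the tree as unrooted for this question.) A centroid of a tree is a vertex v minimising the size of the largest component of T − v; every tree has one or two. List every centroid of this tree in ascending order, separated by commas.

If o is removed the pieces have sizes 5, 5, 4, 1, all ≤ ⌊16/2⌋ = 8.
Every other node leaves some component of size > 8, so the centroid is unique.

o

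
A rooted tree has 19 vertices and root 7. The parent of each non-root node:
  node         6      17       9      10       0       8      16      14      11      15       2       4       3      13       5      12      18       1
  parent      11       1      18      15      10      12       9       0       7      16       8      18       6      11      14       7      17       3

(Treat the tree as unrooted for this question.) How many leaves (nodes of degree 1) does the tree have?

Degree-1 nodes: 2, 4, 5, 13 — 4 of them.

4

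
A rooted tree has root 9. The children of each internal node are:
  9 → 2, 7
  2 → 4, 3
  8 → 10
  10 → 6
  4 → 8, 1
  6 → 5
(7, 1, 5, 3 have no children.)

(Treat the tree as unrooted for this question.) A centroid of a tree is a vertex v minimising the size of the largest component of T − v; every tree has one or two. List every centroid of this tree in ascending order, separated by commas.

4

Delete 4: the remaining components have sizes 4, 4, 1. Max 4 ≤ 5, so 4 is a centroid.
No neighbour of 4 does as well, so 4 is the unique centroid.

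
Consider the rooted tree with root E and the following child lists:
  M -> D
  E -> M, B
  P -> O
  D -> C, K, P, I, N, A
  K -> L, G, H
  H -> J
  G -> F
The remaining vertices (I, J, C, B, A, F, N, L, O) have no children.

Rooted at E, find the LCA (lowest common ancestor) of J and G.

Path J→root: J H K D M E; path G→root: G K D M E.
First common node: K.

K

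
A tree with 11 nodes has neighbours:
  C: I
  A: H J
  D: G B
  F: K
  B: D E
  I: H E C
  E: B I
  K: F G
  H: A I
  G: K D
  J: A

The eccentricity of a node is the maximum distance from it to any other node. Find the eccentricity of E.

5

A farthest node from E is F.
The path E – B – D – G – K – F has 5 edges.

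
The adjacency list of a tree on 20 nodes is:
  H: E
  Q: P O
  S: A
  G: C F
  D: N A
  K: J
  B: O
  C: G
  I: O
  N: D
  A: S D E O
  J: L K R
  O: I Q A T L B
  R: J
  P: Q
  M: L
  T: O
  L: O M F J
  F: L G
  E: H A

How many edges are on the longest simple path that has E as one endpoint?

The node farthest from E is C, via E–A–O–L–F–G–C — 6 edges.

6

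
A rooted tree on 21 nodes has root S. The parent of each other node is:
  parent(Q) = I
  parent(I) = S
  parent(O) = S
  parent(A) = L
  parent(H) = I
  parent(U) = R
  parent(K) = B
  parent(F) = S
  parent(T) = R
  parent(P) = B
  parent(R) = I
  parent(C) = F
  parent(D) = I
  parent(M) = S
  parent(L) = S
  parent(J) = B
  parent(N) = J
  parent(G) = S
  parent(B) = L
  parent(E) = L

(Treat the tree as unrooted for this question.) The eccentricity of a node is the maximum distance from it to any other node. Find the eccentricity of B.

The node farthest from B is T (U also at distance 5), via B–L–S–I–R–T — 5 edges.

5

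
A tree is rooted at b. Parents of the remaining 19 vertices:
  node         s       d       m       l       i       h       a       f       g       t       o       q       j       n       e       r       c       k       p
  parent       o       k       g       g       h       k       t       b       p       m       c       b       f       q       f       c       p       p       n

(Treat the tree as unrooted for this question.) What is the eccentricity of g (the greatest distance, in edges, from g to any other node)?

6

Distances from g peak at 6, attained at j (e also at distance 6).
g–p–n–q–b–f–j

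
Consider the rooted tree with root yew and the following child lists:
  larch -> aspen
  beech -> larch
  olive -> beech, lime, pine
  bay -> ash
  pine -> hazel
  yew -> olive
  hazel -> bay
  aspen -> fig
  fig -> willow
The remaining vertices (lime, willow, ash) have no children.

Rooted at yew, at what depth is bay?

yew–olive–pine–hazel–bay — 4 edges.

4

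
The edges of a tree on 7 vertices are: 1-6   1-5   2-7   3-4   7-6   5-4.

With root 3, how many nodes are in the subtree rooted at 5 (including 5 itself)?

5

The subtree rooted at 5 contains: 5, 1, 6, 7, 2 — 5 nodes.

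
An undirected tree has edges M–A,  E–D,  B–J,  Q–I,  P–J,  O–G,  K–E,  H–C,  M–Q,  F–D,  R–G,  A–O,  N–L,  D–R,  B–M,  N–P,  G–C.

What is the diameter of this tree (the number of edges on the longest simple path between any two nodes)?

A longest path is L-N-P-J-B-M-A-O-G-R-D-E-K, with 12 edges.

12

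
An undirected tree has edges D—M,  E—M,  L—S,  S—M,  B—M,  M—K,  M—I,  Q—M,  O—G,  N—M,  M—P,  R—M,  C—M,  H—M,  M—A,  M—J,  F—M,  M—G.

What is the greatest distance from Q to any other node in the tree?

A farthest node from Q is O (L also at distance 3).
The path Q–M–G–O has 3 edges.

3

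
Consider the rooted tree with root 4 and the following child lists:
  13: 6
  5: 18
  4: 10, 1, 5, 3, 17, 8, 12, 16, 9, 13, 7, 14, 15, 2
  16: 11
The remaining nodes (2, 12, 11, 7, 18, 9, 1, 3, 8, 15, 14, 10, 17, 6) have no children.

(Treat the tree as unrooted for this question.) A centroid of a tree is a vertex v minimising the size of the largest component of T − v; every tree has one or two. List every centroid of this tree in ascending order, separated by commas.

4

Delete 4: the remaining components have sizes 2, 2, 2, 1, 1, 1, 1, 1, 1, 1, 1, 1, 1, 1. Max 2 ≤ 9, so 4 is a centroid.
No neighbour of 4 does as well, so 4 is the unique centroid.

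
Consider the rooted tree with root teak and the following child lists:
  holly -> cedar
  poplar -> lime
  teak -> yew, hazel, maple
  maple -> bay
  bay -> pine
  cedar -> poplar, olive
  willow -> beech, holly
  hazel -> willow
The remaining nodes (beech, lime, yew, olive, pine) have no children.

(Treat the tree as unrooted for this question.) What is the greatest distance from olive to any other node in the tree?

Distances from olive peak at 8, attained at pine.
olive–cedar–holly–willow–hazel–teak–maple–bay–pine

8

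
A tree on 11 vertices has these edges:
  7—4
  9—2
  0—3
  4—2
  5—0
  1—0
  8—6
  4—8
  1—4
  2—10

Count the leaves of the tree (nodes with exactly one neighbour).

Exactly 6 nodes have a single neighbour: 3, 5, 6, 7, 9, 10.

6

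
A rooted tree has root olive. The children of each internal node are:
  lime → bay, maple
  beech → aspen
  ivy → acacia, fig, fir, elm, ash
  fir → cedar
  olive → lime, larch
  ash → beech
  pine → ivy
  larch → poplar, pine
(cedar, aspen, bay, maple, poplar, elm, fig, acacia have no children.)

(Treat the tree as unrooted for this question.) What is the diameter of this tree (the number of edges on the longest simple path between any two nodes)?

Starting from aspen, a farthest node is bay at distance 8.
One longest path: aspen-beech-ash-ivy-pine-larch-olive-lime-bay.
So the diameter is 8.

8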